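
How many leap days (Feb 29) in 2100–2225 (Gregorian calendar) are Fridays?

Leap years in 2100–2225: 30 of them.
Feb 29 weekday advances by 5 (mod 7) from one leap year to the next four years later (or differs when a century non-leap intervenes).
Leap-day weekdays: 2104:Fri✓ 2108:Wed 2112:Mon 2116:Sat 2120:Thu 2124:Tue 2128:Sun 2132:Fri✓ 2136:Wed 2140:Mon 2144:Sat 2148:Thu 2152:Tue …(4 more)… 2172:Sat 2176:Thu 2180:Tue 2184:Sun 2188:Fri✓ 2192:Wed 2196:Mon 2204:Wed 2208:Mon 2212:Sat 2216:Thu 2220:Tue 2224:Sun
Friday: 2104, 2132, 2160, 2188 → 4.

4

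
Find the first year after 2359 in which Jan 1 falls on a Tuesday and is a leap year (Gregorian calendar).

2380

Jan 1 advances by 2 weekdays after a leap year and by 1 after a common year.
2359: Jan 1 is Thursday.
2360: Friday (leap)
2361: Sunday
2362: Monday
2363: Tuesday
2364: Wednesday (leap)
2365: Friday
2366: Saturday
2367: Sunday
2368: Monday (leap)
2369: Wednesday
2370: Thursday
2371: Friday
2372: Saturday (leap)
2373: Monday
2374: Tuesday
2375: Wednesday
2376: Thursday (leap)
2377: Saturday
2378: Sunday
2379: Monday
2380: Tuesday (leap)
2380 begins on a Tuesday and is a leap year.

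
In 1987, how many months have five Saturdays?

4

A month of length L has five Saturdays iff its first Saturday is on day ≤ L−28 (so day 1–3 in a 31-day month, 1–2 in a 30-day month, day 1 in a leap February).
Checking each month of 1987: Jan starts Thu (31d) ✓; Feb starts Sun (28d); Mar starts Sun (31d); Apr starts Wed (30d); May starts Fri (31d) ✓; Jun starts Mon (30d); Jul starts Wed (31d); Aug starts Sat (31d) ✓; Sep starts Tue (30d); Oct starts Thu (31d) ✓; Nov starts Sun (30d); Dec starts Tue (31d).
Five-Saturday months: January, May, August, October → 4.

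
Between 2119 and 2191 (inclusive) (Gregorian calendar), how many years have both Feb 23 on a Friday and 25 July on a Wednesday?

8

Check each year's weekday for Feb 23 and 25 July:
  2119: Thu/Tue  2120: Fri/Thu  2121: Sun/Fri  2122: Mon/Sat  2123: Tue/Sun  2124: Wed/Tue  2125: Fri/Wed ✓  2126: Sat/Thu  2127: Sun/Fri  2128: Mon/Sun  2129: Wed/Mon  2130: Thu/Tue  2131: Fri/Wed ✓  2132: Sat/Fri  …(45 more)…  2178: Mon/Sat  2179: Tue/Sun  2180: Wed/Tue  2181: Fri/Wed ✓  2182: Sat/Thu  2183: Sun/Fri  2184: Mon/Sun  2185: Wed/Mon  2186: Thu/Tue  2187: Fri/Wed ✓  2188: Sat/Fri  2189: Mon/Sat  2190: Tue/Sun  2191: Wed/Mon
Both conditions hold in: 2125, 2131, 2142, 2153, 2159, 2170, 2181, 2187 — 8.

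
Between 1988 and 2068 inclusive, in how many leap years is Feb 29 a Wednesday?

Leap years in 1988–2068: 21 of them.
Feb 29 weekday advances by 5 (mod 7) from one leap year to the next four years later (or differs when a century non-leap intervenes).
Leap-day weekdays: 1988:Mon 1992:Sat 1996:Thu 2000:Tue 2004:Sun 2008:Fri 2012:Wed✓ 2016:Mon 2020:Sat 2024:Thu 2028:Tue 2032:Sun 2036:Fri 2040:Wed✓ 2044:Mon 2048:Sat 2052:Thu 2056:Tue 2060:Sun 2064:Fri 2068:Wed✓
Wednesday: 2012, 2040, 2068 → 3.

3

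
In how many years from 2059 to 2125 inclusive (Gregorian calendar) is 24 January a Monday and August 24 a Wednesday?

Check each year's weekday for 24 January and August 24:
  2059: Fri/Sun  2060: Sat/Tue  2061: Mon/Wed ✓  2062: Tue/Thu  2063: Wed/Fri  2064: Thu/Sun  2065: Sat/Mon  2066: Sun/Tue  2067: Mon/Wed ✓  2068: Tue/Fri  2069: Thu/Sat  2070: Fri/Sun  2071: Sat/Mon  2072: Sun/Wed  …(39 more)…  2112: Sun/Wed  2113: Tue/Thu  2114: Wed/Fri  2115: Thu/Sat  2116: Fri/Mon  2117: Sun/Tue  2118: Mon/Wed ✓  2119: Tue/Thu  2120: Wed/Sat  2121: Fri/Sun  2122: Sat/Mon  2123: Sun/Tue  2124: Mon/Thu  2125: Wed/Fri
Both conditions hold in: 2061, 2067, 2078, 2089, 2095, 2101, 2107, 2118 — 8.

8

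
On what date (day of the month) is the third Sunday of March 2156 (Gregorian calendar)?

March 1, 2156 is a Monday, so the first Sunday is the 7th.
The third Sunday is 7 + 14 = 21.

21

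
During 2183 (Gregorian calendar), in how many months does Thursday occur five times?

4

A month of length L has five Thursdays iff its first Thursday is on day ≤ L−28 (so day 1–3 in a 31-day month, 1–2 in a 30-day month, day 1 in a leap February).
Checking each month of 2183: Jan starts Wed (31d) ✓; Feb starts Sat (28d); Mar starts Sat (31d); Apr starts Tue (30d); May starts Thu (31d) ✓; Jun starts Sun (30d); Jul starts Tue (31d) ✓; Aug starts Fri (31d); Sep starts Mon (30d); Oct starts Wed (31d) ✓; Nov starts Sat (30d); Dec starts Mon (31d).
Five-Thursday months: January, May, July, October → 4.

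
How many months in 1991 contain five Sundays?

A month of length L has five Sundays iff its first Sunday is on day ≤ L−28 (so day 1–3 in a 31-day month, 1–2 in a 30-day month, day 1 in a leap February).
Checking each month of 1991: Jan starts Tue (31d); Feb starts Fri (28d); Mar starts Fri (31d) ✓; Apr starts Mon (30d); May starts Wed (31d); Jun starts Sat (30d) ✓; Jul starts Mon (31d); Aug starts Thu (31d); Sep starts Sun (30d) ✓; Oct starts Tue (31d); Nov starts Fri (30d); Dec starts Sun (31d) ✓.
Five-Sunday months: March, June, September, December → 4.

4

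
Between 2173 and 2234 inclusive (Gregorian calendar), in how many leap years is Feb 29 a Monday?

Leap years in 2173–2234: 14 of them.
Feb 29 weekday advances by 5 (mod 7) from one leap year to the next four years later (or differs when a century non-leap intervenes).
Leap-day weekdays: 2176:Thu 2180:Tue 2184:Sun 2188:Fri 2192:Wed 2196:Mon✓ 2204:Wed 2208:Mon✓ 2212:Sat 2216:Thu 2220:Tue 2224:Sun 2228:Fri 2232:Wed
Monday: 2196, 2208 → 2.

2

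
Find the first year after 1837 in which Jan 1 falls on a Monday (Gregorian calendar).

1838

Jan 1 advances by 2 weekdays after a leap year and by 1 after a common year.
1837: Jan 1 is Sunday.
1838: Monday
1838 begins on a Monday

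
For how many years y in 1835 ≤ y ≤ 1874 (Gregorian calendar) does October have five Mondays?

17

October has 31 days; it has five Mondays when Monday falls among the first (month-length − 28) days — i.e. when October 1 is one of Monday/Sunday/Saturday.
October 1 by year: 1835:Thu 1836:Sat✓ 1837:Sun✓ 1838:Mon✓ 1839:Tue 1840:Thu 1841:Fri 1842:Sat✓ 1843:Sun✓ 1844:Tue 1845:Wed 1846:Thu 1847:Fri 1848:Sun✓ 1849:Mon✓ …(10 more)… 1860:Mon✓ 1861:Tue 1862:Wed 1863:Thu 1864:Sat✓ 1865:Sun✓ 1866:Mon✓ 1867:Tue 1868:Thu 1869:Fri 1870:Sat✓ 1871:Sun✓ 1872:Tue 1873:Wed 1874:Thu
Years with five Mondays: 1836, 1837, 1838, 1842, 1843, 1848, 1849, 1853, 1854, 1855, 1859, 1860, 1864, 1865, 1866, 1870, 1871 → 17.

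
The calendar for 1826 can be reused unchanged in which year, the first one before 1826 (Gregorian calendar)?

Two years share a calendar iff Jan 1 falls on the same weekday and both are leap or both are common. 1826: Jan 1 is Sunday, common year.
1825: Jan 1 Saturday, common
1824: Jan 1 Thursday, leap
1823: Jan 1 Wednesday, common
1822: Jan 1 Tuesday, common
1821: Jan 1 Monday, common
1820: Jan 1 Saturday, leap
1819: Jan 1 Friday, common
1818: Jan 1 Thursday, common
1817: Jan 1 Wednesday, common
1816: Jan 1 Monday, leap
1815: Jan 1 Sunday, common
1815 matches on both conditions.

1815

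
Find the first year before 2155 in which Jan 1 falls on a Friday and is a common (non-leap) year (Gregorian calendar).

2151

Jan 1 advances by 2 weekdays after a leap year and by 1 after a common year.
2155: Jan 1 is Wednesday.
2154: Tuesday
2153: Monday
2152: Saturday (leap)
2151: Friday
2151 begins on a Friday and is a common year.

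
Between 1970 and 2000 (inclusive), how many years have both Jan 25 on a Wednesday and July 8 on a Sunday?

1

Check each year's weekday for Jan 25 and July 8:
  1970: Sun/Wed  1971: Mon/Thu  1972: Tue/Sat  1973: Thu/Sun  1974: Fri/Mon  1975: Sat/Tue  1976: Sun/Thu  1977: Tue/Fri  1978: Wed/Sat  1979: Thu/Sun  1980: Fri/Tue  1981: Sun/Wed  1982: Mon/Thu  1983: Tue/Fri  …(3 more)…  1987: Sun/Wed  1988: Mon/Fri  1989: Wed/Sat  1990: Thu/Sun  1991: Fri/Mon  1992: Sat/Wed  1993: Mon/Thu  1994: Tue/Fri  1995: Wed/Sat  1996: Thu/Mon  1997: Sat/Tue  1998: Sun/Wed  1999: Mon/Thu  2000: Tue/Sat
Both conditions hold in: 1984 — 1.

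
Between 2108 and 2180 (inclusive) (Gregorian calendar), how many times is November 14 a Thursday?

Track November 14's weekday year by year (advancing +1, or +2 across a Feb 29):
  2108: Wed  2109: Thu (+1) ✓  2110: Fri (+1)  2111: Sat (+1)  2112: Mon (+2)
  2113: Tue (+1)  2114: Wed (+1)  2115: Thu (+1) ✓  2116: Sat (+2)  2117: Sun (+1)
  2118: Mon (+1)  2119: Tue (+1)  2120: Thu (+2) ✓  2121: Fri (+1)  … (45 more years) …
  2167: Sat (+1)  2168: Mon (+2)  2169: Tue (+1)  2170: Wed (+1)  2171: Thu (+1) ✓
  2172: Sat (+2)  2173: Sun (+1)  2174: Mon (+1)  2175: Tue (+1)  2176: Thu (+2) ✓
  2177: Fri (+1)  2178: Sat (+1)  2179: Sun (+1)  2180: Tue (+2)
Thursday years: 2109, 2115, 2120, 2126, 2137, 2143, 2148, 2154, 2165, 2171, 2176 — 11 in total.

11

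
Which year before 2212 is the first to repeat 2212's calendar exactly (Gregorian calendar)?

2172

Two years share a calendar iff Jan 1 falls on the same weekday and both are leap or both are common. 2212: Jan 1 is Wednesday, leap year.
2211: Jan 1 Tuesday, common
2210: Jan 1 Monday, common
2209: Jan 1 Sunday, common
2208: Jan 1 Friday, leap
2207: Jan 1 Thursday, common
2206: Jan 1 Wednesday, common
2205: Jan 1 Tuesday, common
2204: Jan 1 Sunday, leap
2203: Jan 1 Saturday, common
2202: Jan 1 Friday, common
2201: Jan 1 Thursday, common
2200: Jan 1 Wednesday, common
2199: Jan 1 Tuesday, common
2198: Jan 1 Monday, common
2197: Jan 1 Sunday, common
2196: Jan 1 Friday, leap
2195: Jan 1 Thursday, common
2194: Jan 1 Wednesday, common
2193: Jan 1 Tuesday, common
2192: Jan 1 Sunday, leap
2191: Jan 1 Saturday, common
2190: Jan 1 Friday, common
2189: Jan 1 Thursday, common
2188: Jan 1 Tuesday, leap
2187: Jan 1 Monday, common
2186: Jan 1 Sunday, common
2185: Jan 1 Saturday, common
2184: Jan 1 Thursday, leap
2183: Jan 1 Wednesday, common
2182: Jan 1 Tuesday, common
2181: Jan 1 Monday, common
2180: Jan 1 Saturday, leap
2179: Jan 1 Friday, common
2178: Jan 1 Thursday, common
2177: Jan 1 Wednesday, common
2176: Jan 1 Monday, leap
2175: Jan 1 Sunday, common
2174: Jan 1 Saturday, common
2173: Jan 1 Friday, common
2172: Jan 1 Wednesday, leap
2172 matches on both conditions.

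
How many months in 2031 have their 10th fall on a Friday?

Check the 10th of each month of 2031: Jan 10: Fri, Feb 10: Mon, Mar 10: Mon, Apr 10: Thu, May 10: Sat, Jun 10: Tue, Jul 10: Thu, Aug 10: Sun, Sep 10: Wed, Oct 10: Fri, Nov 10: Mon, Dec 10: Wed.
Friday occurs in January, October — 2 months.

2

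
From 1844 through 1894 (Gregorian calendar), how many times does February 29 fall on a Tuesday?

Leap years in 1844–1894: 13 of them.
Feb 29 weekday advances by 5 (mod 7) from one leap year to the next four years later (or differs when a century non-leap intervenes).
Leap-day weekdays: 1844:Thu 1848:Tue✓ 1852:Sun 1856:Fri 1860:Wed 1864:Mon 1868:Sat 1872:Thu 1876:Tue✓ 1880:Sun 1884:Fri 1888:Wed 1892:Mon
Tuesday: 1848, 1876 → 2.

2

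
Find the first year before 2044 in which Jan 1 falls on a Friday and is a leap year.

2016

Jan 1 advances by 2 weekdays after a leap year and by 1 after a common year.
2044: Jan 1 is Friday (leap).
2043: Thursday
2042: Wednesday
2041: Tuesday
2040: Sunday (leap)
2039: Saturday
2038: Friday
2037: Thursday
2036: Tuesday (leap)
2035: Monday
2034: Sunday
2033: Saturday
2032: Thursday (leap)
2031: Wednesday
2030: Tuesday
2029: Monday
2028: Saturday (leap)
2027: Friday
2026: Thursday
2025: Wednesday
2024: Monday (leap)
2023: Sunday
2022: Saturday
2021: Friday
2020: Wednesday (leap)
2019: Tuesday
2018: Monday
2017: Sunday
2016: Friday (leap)
2016 begins on a Friday and is a leap year.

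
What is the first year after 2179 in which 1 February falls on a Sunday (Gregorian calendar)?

2184

From one year to the next, a fixed date's weekday advances by 1, or by 2 when a Feb 29 lies between the two dates.
2179: February 1 is Monday.
2180: Tuesday (+1)
2181: Thursday (+2)
2182: Friday (+1)
2183: Saturday (+1)
2184: Sunday (+1)
1 February falls on a Sunday in 2184.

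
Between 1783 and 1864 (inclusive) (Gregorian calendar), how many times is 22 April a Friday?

Track 22 April's weekday year by year (advancing +1, or +2 across a Feb 29):
  1783: Tue  1784: Thu (+2)  1785: Fri (+1) ✓  1786: Sat (+1)  1787: Sun (+1)
  1788: Tue (+2)  1789: Wed (+1)  1790: Thu (+1)  1791: Fri (+1) ✓  1792: Sun (+2)
  1793: Mon (+1)  1794: Tue (+1)  1795: Wed (+1)  1796: Fri (+2) ✓  … (54 more years) …
  1851: Tue (+1)  1852: Thu (+2)  1853: Fri (+1) ✓  1854: Sat (+1)  1855: Sun (+1)
  1856: Tue (+2)  1857: Wed (+1)  1858: Thu (+1)  1859: Fri (+1) ✓  1860: Sun (+2)
  1861: Mon (+1)  1862: Tue (+1)  1863: Wed (+1)  1864: Fri (+2) ✓
Friday years: 1785, 1791, 1796, 1803, 1808, 1814, 1825, 1831, 1836, 1842, 1853, 1859, 1864 — 13 in total.

13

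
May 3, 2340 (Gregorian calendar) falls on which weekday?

January 1, 2340 is a Monday.
May 3 is day 124 of the year, i.e. 123 days after Jan 1.
123 mod 7 = 4, so advance 4 weekdays from Monday: Friday.

Friday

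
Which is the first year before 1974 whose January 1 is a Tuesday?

Jan 1 advances by 2 weekdays after a leap year and by 1 after a common year.
1974: Jan 1 is Tuesday.
1973: Monday
1972: Saturday (leap)
1971: Friday
1970: Thursday
1969: Wednesday
1968: Monday (leap)
1967: Sunday
1966: Saturday
1965: Friday
1964: Wednesday (leap)
1963: Tuesday
1963 begins on a Tuesday

1963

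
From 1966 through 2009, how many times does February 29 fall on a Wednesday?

Leap years in 1966–2009: 11 of them.
Feb 29 weekday advances by 5 (mod 7) from one leap year to the next four years later (or differs when a century non-leap intervenes).
Leap-day weekdays: 1968:Thu 1972:Tue 1976:Sun 1980:Fri 1984:Wed✓ 1988:Mon 1992:Sat 1996:Thu 2000:Tue 2004:Sun 2008:Fri
Wednesday: 1984 → 1.

1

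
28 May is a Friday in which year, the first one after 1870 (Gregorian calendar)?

From one year to the next, a fixed date's weekday advances by 1, or by 2 when a Feb 29 lies between the two dates.
1870: May 28 is Saturday.
1871: Sunday (+1)
1872: Tuesday (+2)
1873: Wednesday (+1)
1874: Thursday (+1)
1875: Friday (+1)
28 May falls on a Friday in 1875.

1875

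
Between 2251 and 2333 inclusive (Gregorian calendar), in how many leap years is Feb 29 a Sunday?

Leap years in 2251–2333: 20 of them.
Feb 29 weekday advances by 5 (mod 7) from one leap year to the next four years later (or differs when a century non-leap intervenes).
Leap-day weekdays: 2252:Sun✓ 2256:Fri 2260:Wed 2264:Mon 2268:Sat 2272:Thu 2276:Tue 2280:Sun✓ 2284:Fri 2288:Wed 2292:Mon 2296:Sat 2304:Mon 2308:Sat 2312:Thu 2316:Tue 2320:Sun✓ 2324:Fri 2328:Wed 2332:Mon
Sunday: 2252, 2280, 2320 → 3.

3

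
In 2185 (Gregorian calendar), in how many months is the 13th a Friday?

1

Check the 13th of each month of 2185: Jan 13: Thu, Feb 13: Sun, Mar 13: Sun, Apr 13: Wed, May 13: Fri, Jun 13: Mon, Jul 13: Wed, Aug 13: Sat, Sep 13: Tue, Oct 13: Thu, Nov 13: Sun, Dec 13: Tue.
Friday occurs in May — 1 month.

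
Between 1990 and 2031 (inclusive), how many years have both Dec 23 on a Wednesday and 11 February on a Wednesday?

Check each year's weekday for Dec 23 and 11 February:
  1990: Sun/Sun  1991: Mon/Mon  1992: Wed/Tue  1993: Thu/Thu  1994: Fri/Fri  1995: Sat/Sat  1996: Mon/Sun  1997: Tue/Tue  1998: Wed/Wed ✓  1999: Thu/Thu  2000: Sat/Fri  2001: Sun/Sun  2002: Mon/Mon  2003: Tue/Tue  …(14 more)…  2018: Sun/Sun  2019: Mon/Mon  2020: Wed/Tue  2021: Thu/Thu  2022: Fri/Fri  2023: Sat/Sat  2024: Mon/Sun  2025: Tue/Tue  2026: Wed/Wed ✓  2027: Thu/Thu  2028: Sat/Fri  2029: Sun/Sun  2030: Mon/Mon  2031: Tue/Tue
Both conditions hold in: 1998, 2009, 2015, 2026 — 4.

4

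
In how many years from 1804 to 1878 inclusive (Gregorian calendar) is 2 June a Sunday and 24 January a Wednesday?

3

Check each year's weekday for 2 June and 24 January:
  1804: Sat/Tue  1805: Sun/Thu  1806: Mon/Fri  1807: Tue/Sat  1808: Thu/Sun  1809: Fri/Tue  1810: Sat/Wed  1811: Sun/Thu  1812: Tue/Fri  1813: Wed/Sun  1814: Thu/Mon  1815: Fri/Tue  1816: Sun/Wed ✓  1817: Mon/Fri  …(47 more)…  1865: Fri/Tue  1866: Sat/Wed  1867: Sun/Thu  1868: Tue/Fri  1869: Wed/Sun  1870: Thu/Mon  1871: Fri/Tue  1872: Sun/Wed ✓  1873: Mon/Fri  1874: Tue/Sat  1875: Wed/Sun  1876: Fri/Mon  1877: Sat/Wed  1878: Sun/Thu
Both conditions hold in: 1816, 1844, 1872 — 3.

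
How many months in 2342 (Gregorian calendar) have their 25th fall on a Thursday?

Check the 25th of each month of 2342: Jan 25: Sun, Feb 25: Wed, Mar 25: Wed, Apr 25: Sat, May 25: Mon, Jun 25: Thu, Jul 25: Sat, Aug 25: Tue, Sep 25: Fri, Oct 25: Sun, Nov 25: Wed, Dec 25: Fri.
Thursday occurs in June — 1 month.

1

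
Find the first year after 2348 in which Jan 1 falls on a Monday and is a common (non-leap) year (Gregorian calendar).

2351

Jan 1 advances by 2 weekdays after a leap year and by 1 after a common year.
2348: Jan 1 is Thursday (leap).
2349: Saturday
2350: Sunday
2351: Monday
2351 begins on a Monday and is a common year.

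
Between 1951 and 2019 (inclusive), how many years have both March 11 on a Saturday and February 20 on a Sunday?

Check each year's weekday for March 11 and February 20:
  1951: Sun/Tue  1952: Tue/Wed  1953: Wed/Fri  1954: Thu/Sat  1955: Fri/Sun  1956: Sun/Mon  1957: Mon/Wed  1958: Tue/Thu  1959: Wed/Fri  1960: Fri/Sat  1961: Sat/Mon  1962: Sun/Tue  1963: Mon/Wed  1964: Wed/Thu  …(41 more)…  2006: Sat/Mon  2007: Sun/Tue  2008: Tue/Wed  2009: Wed/Fri  2010: Thu/Sat  2011: Fri/Sun  2012: Sun/Mon  2013: Mon/Wed  2014: Tue/Thu  2015: Wed/Fri  2016: Fri/Sat  2017: Sat/Mon  2018: Sun/Tue  2019: Mon/Wed
Both conditions hold in: 1972, 2000 — 2.

2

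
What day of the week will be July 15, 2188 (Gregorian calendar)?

January 1, 2188 is a Tuesday.
July 15 is day 197 of the year, i.e. 196 days after Jan 1.
196 mod 7 = 0, so advance 0 weekdays from Tuesday: Tuesday.

Tuesday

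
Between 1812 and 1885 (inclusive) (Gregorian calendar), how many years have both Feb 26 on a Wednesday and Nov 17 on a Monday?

8

Check each year's weekday for Feb 26 and Nov 17:
  1812: Wed/Tue  1813: Fri/Wed  1814: Sat/Thu  1815: Sun/Fri  1816: Mon/Sun  1817: Wed/Mon ✓  1818: Thu/Tue  1819: Fri/Wed  1820: Sat/Fri  1821: Mon/Sat  1822: Tue/Sun  1823: Wed/Mon ✓  1824: Thu/Wed  1825: Sat/Thu  …(46 more)…  1872: Mon/Sun  1873: Wed/Mon ✓  1874: Thu/Tue  1875: Fri/Wed  1876: Sat/Fri  1877: Mon/Sat  1878: Tue/Sun  1879: Wed/Mon ✓  1880: Thu/Wed  1881: Sat/Thu  1882: Sun/Fri  1883: Mon/Sat  1884: Tue/Mon  1885: Thu/Tue
Both conditions hold in: 1817, 1823, 1834, 1845, 1851, 1862, 1873, 1879 — 8.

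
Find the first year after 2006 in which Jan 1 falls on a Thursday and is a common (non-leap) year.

2009

Jan 1 advances by 2 weekdays after a leap year and by 1 after a common year.
2006: Jan 1 is Sunday.
2007: Monday
2008: Tuesday (leap)
2009: Thursday
2009 begins on a Thursday and is a common year.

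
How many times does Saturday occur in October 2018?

4

October 2018 has 31 days and begins on Monday.
The first Saturday is October 6.
Saturdays fall on 6, 13, 20, 27 — that's 4.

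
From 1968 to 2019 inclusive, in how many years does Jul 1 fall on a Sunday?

8

Track Jul 1's weekday year by year (advancing +1, or +2 across a Feb 29):
  1968: Mon  1969: Tue (+1)  1970: Wed (+1)  1971: Thu (+1)  1972: Sat (+2)
  1973: Sun (+1) ✓  1974: Mon (+1)  1975: Tue (+1)  1976: Thu (+2)  1977: Fri (+1)
  1978: Sat (+1)  1979: Sun (+1) ✓  1980: Tue (+2)  1981: Wed (+1)  … (24 more years) …
  2006: Sat (+1)  2007: Sun (+1) ✓  2008: Tue (+2)  2009: Wed (+1)  2010: Thu (+1)
  2011: Fri (+1)  2012: Sun (+2) ✓  2013: Mon (+1)  2014: Tue (+1)  2015: Wed (+1)
  2016: Fri (+2)  2017: Sat (+1)  2018: Sun (+1) ✓  2019: Mon (+1)
Sunday years: 1973, 1979, 1984, 1990, 2001, 2007, 2012, 2018 — 8 in total.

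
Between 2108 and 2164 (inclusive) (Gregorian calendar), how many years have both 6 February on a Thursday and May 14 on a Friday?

Check each year's weekday for 6 February and May 14:
  2108: Mon/Mon  2109: Wed/Tue  2110: Thu/Wed  2111: Fri/Thu  2112: Sat/Sat  2113: Mon/Sun  2114: Tue/Mon  2115: Wed/Tue  2116: Thu/Thu  2117: Sat/Fri  2118: Sun/Sat  2119: Mon/Sun  2120: Tue/Tue  2121: Thu/Wed  …(29 more)…  2151: Sat/Fri  2152: Sun/Sun  2153: Tue/Mon  2154: Wed/Tue  2155: Thu/Wed  2156: Fri/Fri  2157: Sun/Sat  2158: Mon/Sun  2159: Tue/Mon  2160: Wed/Wed  2161: Fri/Thu  2162: Sat/Fri  2163: Sun/Sat  2164: Mon/Mon
Both conditions hold in: no year — 0.

0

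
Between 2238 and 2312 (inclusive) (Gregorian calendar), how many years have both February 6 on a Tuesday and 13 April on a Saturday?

Check each year's weekday for February 6 and 13 April:
  2238: Tue/Fri  2239: Wed/Sat  2240: Thu/Mon  2241: Sat/Tue  2242: Sun/Wed  2243: Mon/Thu  2244: Tue/Sat ✓  2245: Thu/Sun  2246: Fri/Mon  2247: Sat/Tue  2248: Sun/Thu  2249: Tue/Fri  2250: Wed/Sat  2251: Thu/Sun  …(47 more)…  2299: Mon/Thu  2300: Tue/Fri  2301: Wed/Sat  2302: Thu/Sun  2303: Fri/Mon  2304: Sat/Wed  2305: Mon/Thu  2306: Tue/Fri  2307: Wed/Sat  2308: Thu/Mon  2309: Sat/Tue  2310: Sun/Wed  2311: Mon/Thu  2312: Tue/Sat ✓
Both conditions hold in: 2244, 2272, 2312 — 3.

3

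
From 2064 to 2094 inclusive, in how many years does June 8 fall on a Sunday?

5

Track June 8's weekday year by year (advancing +1, or +2 across a Feb 29):
  2064: Sun ✓  2065: Mon (+1)  2066: Tue (+1)  2067: Wed (+1)  2068: Fri (+2)
  2069: Sat (+1)  2070: Sun (+1) ✓  2071: Mon (+1)  2072: Wed (+2)  2073: Thu (+1)
  2074: Fri (+1)  2075: Sat (+1)  2076: Mon (+2)  2077: Tue (+1)  … (3 more years) …
  2081: Sun (+1) ✓  2082: Mon (+1)  2083: Tue (+1)  2084: Thu (+2)  2085: Fri (+1)
  2086: Sat (+1)  2087: Sun (+1) ✓  2088: Tue (+2)  2089: Wed (+1)  2090: Thu (+1)
  2091: Fri (+1)  2092: Sun (+2) ✓  2093: Mon (+1)  2094: Tue (+1)
Sunday years: 2064, 2070, 2081, 2087, 2092 — 5 in total.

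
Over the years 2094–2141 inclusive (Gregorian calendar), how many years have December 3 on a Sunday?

Track December 3's weekday year by year (advancing +1, or +2 across a Feb 29):
  2094: Fri  2095: Sat (+1)  2096: Mon (+2)  2097: Tue (+1)  2098: Wed (+1)
  2099: Thu (+1)  2100: Fri (+1)  2101: Sat (+1)  2102: Sun (+1) ✓  2103: Mon (+1)
  2104: Wed (+2)  2105: Thu (+1)  2106: Fri (+1)  2107: Sat (+1)  … (20 more years) …
  2128: Fri (+2)  2129: Sat (+1)  2130: Sun (+1) ✓  2131: Mon (+1)  2132: Wed (+2)
  2133: Thu (+1)  2134: Fri (+1)  2135: Sat (+1)  2136: Mon (+2)  2137: Tue (+1)
  2138: Wed (+1)  2139: Thu (+1)  2140: Sat (+2)  2141: Sun (+1) ✓
Sunday years: 2102, 2113, 2119, 2124, 2130, 2141 — 6 in total.

6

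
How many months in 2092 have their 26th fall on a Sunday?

1

Check the 26th of each month of 2092: Jan 26: Sat, Feb 26: Tue, Mar 26: Wed, Apr 26: Sat, May 26: Mon, Jun 26: Thu, Jul 26: Sat, Aug 26: Tue, Sep 26: Fri, Oct 26: Sun, Nov 26: Wed, Dec 26: Fri.
Sunday occurs in October — 1 month.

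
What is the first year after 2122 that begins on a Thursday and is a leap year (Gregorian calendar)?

2128

Jan 1 advances by 2 weekdays after a leap year and by 1 after a common year.
2122: Jan 1 is Thursday.
2123: Friday
2124: Saturday (leap)
2125: Monday
2126: Tuesday
2127: Wednesday
2128: Thursday (leap)
2128 begins on a Thursday and is a leap year.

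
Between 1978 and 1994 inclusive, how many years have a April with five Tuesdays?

4

April has 30 days; it has five Tuesdays when Tuesday falls among the first (month-length − 28) days — i.e. when April 1 is one of Tuesday/Monday.
April 1 by year: 1978:Sat 1979:Sun 1980:Tue✓ 1981:Wed 1982:Thu 1983:Fri 1984:Sun 1985:Mon✓ 1986:Tue✓ 1987:Wed 1988:Fri 1989:Sat 1990:Sun 1991:Mon✓ 1992:Wed 1993:Thu 1994:Fri
Years with five Tuesdays: 1980, 1985, 1986, 1991 → 4.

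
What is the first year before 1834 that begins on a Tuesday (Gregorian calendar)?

Jan 1 advances by 2 weekdays after a leap year and by 1 after a common year.
1834: Jan 1 is Wednesday.
1833: Tuesday
1833 begins on a Tuesday

1833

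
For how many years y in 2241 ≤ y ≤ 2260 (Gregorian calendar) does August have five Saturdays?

7

August has 31 days; it has five Saturdays when Saturday falls among the first (month-length − 28) days — i.e. when August 1 is one of Saturday/Friday/Thursday.
August 1 by year: 2241:Sun 2242:Mon 2243:Tue 2244:Thu✓ 2245:Fri✓ 2246:Sat✓ 2247:Sun 2248:Tue 2249:Wed 2250:Thu✓ 2251:Fri✓ 2252:Sun 2253:Mon 2254:Tue 2255:Wed 2256:Fri✓ 2257:Sat✓ 2258:Sun 2259:Mon 2260:Wed
Years with five Saturdays: 2244, 2245, 2246, 2250, 2251, 2256, 2257 → 7.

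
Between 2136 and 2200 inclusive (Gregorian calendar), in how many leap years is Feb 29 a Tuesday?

Leap years in 2136–2200: 16 of them.
Feb 29 weekday advances by 5 (mod 7) from one leap year to the next four years later (or differs when a century non-leap intervenes).
Leap-day weekdays: 2136:Wed 2140:Mon 2144:Sat 2148:Thu 2152:Tue✓ 2156:Sun 2160:Fri 2164:Wed 2168:Mon 2172:Sat 2176:Thu 2180:Tue✓ 2184:Sun 2188:Fri 2192:Wed 2196:Mon
Tuesday: 2152, 2180 → 2.

2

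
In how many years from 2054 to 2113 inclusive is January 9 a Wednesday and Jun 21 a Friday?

6

Check each year's weekday for January 9 and Jun 21:
  2054: Fri/Sun  2055: Sat/Mon  2056: Sun/Wed  2057: Tue/Thu  2058: Wed/Fri ✓  2059: Thu/Sat  2060: Fri/Mon  2061: Sun/Tue  2062: Mon/Wed  2063: Tue/Thu  2064: Wed/Sat  2065: Fri/Sun  2066: Sat/Mon  2067: Sun/Tue  …(32 more)…  2100: Sat/Mon  2101: Sun/Tue  2102: Mon/Wed  2103: Tue/Thu  2104: Wed/Sat  2105: Fri/Sun  2106: Sat/Mon  2107: Sun/Tue  2108: Mon/Thu  2109: Wed/Fri ✓  2110: Thu/Sat  2111: Fri/Sun  2112: Sat/Tue  2113: Mon/Wed
Both conditions hold in: 2058, 2069, 2075, 2086, 2097, 2109 — 6.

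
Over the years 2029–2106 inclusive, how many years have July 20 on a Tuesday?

Track July 20's weekday year by year (advancing +1, or +2 across a Feb 29):
  2029: Fri  2030: Sat (+1)  2031: Sun (+1)  2032: Tue (+2) ✓  2033: Wed (+1)
  2034: Thu (+1)  2035: Fri (+1)  2036: Sun (+2)  2037: Mon (+1)  2038: Tue (+1) ✓
  2039: Wed (+1)  2040: Fri (+2)  2041: Sat (+1)  2042: Sun (+1)  … (50 more years) …
  2093: Mon (+1)  2094: Tue (+1) ✓  2095: Wed (+1)  2096: Fri (+2)  2097: Sat (+1)
  2098: Sun (+1)  2099: Mon (+1)  2100: Tue (+1) ✓  2101: Wed (+1)  2102: Thu (+1)
  2103: Fri (+1)  2104: Sun (+2)  2105: Mon (+1)  2106: Tue (+1) ✓
Tuesday years: 2032, 2038, 2049, 2055, 2060, 2066, 2077, 2083, 2088, 2094, 2100, 2106 — 12 in total.

12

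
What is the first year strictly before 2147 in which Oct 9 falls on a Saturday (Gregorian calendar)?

From one year to the next, a fixed date's weekday advances by 1, or by 2 when a Feb 29 lies between the two dates.
2147: October 9 is Monday.
2146: Sunday (−1)
2145: Saturday (−1)
Oct 9 falls on a Saturday in 2145.

2145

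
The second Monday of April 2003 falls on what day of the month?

14

April 1, 2003 is a Tuesday, so the first Monday is the 7th.
The second Monday is 7 + 7 = 14.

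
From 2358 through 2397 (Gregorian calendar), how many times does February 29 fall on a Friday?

1

Leap years in 2358–2397: 10 of them.
Feb 29 weekday advances by 5 (mod 7) from one leap year to the next four years later (or differs when a century non-leap intervenes).
Leap-day weekdays: 2360:Mon 2364:Sat 2368:Thu 2372:Tue 2376:Sun 2380:Fri✓ 2384:Wed 2388:Mon 2392:Sat 2396:Thu
Friday: 2380 → 1.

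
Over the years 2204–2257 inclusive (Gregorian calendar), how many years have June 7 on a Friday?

8

Track June 7's weekday year by year (advancing +1, or +2 across a Feb 29):
  2204: Thu  2205: Fri (+1) ✓  2206: Sat (+1)  2207: Sun (+1)  2208: Tue (+2)
  2209: Wed (+1)  2210: Thu (+1)  2211: Fri (+1) ✓  2212: Sun (+2)  2213: Mon (+1)
  2214: Tue (+1)  2215: Wed (+1)  2216: Fri (+2) ✓  2217: Sat (+1)  … (26 more years) …
  2244: Fri (+2) ✓  2245: Sat (+1)  2246: Sun (+1)  2247: Mon (+1)  2248: Wed (+2)
  2249: Thu (+1)  2250: Fri (+1) ✓  2251: Sat (+1)  2252: Mon (+2)  2253: Tue (+1)
  2254: Wed (+1)  2255: Thu (+1)  2256: Sat (+2)  2257: Sun (+1)
Friday years: 2205, 2211, 2216, 2222, 2233, 2239, 2244, 2250 — 8 in total.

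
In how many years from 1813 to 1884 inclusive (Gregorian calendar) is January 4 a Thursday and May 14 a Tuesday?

3

Check each year's weekday for January 4 and May 14:
  1813: Mon/Fri  1814: Tue/Sat  1815: Wed/Sun  1816: Thu/Tue ✓  1817: Sat/Wed  1818: Sun/Thu  1819: Mon/Fri  1820: Tue/Sun  1821: Thu/Mon  1822: Fri/Tue  1823: Sat/Wed  1824: Sun/Fri  1825: Tue/Sat  1826: Wed/Sun  …(44 more)…  1871: Wed/Sun  1872: Thu/Tue ✓  1873: Sat/Wed  1874: Sun/Thu  1875: Mon/Fri  1876: Tue/Sun  1877: Thu/Mon  1878: Fri/Tue  1879: Sat/Wed  1880: Sun/Fri  1881: Tue/Sat  1882: Wed/Sun  1883: Thu/Mon  1884: Fri/Wed
Both conditions hold in: 1816, 1844, 1872 — 3.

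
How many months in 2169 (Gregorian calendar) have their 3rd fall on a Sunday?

Check the 3rd of each month of 2169: Jan 3: Tue, Feb 3: Fri, Mar 3: Fri, Apr 3: Mon, May 3: Wed, Jun 3: Sat, Jul 3: Mon, Aug 3: Thu, Sep 3: Sun, Oct 3: Tue, Nov 3: Fri, Dec 3: Sun.
Sunday occurs in September, December — 2 months.

2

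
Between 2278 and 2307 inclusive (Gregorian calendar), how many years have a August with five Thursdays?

14

August has 31 days; it has five Thursdays when Thursday falls among the first (month-length − 28) days — i.e. when August 1 is one of Thursday/Wednesday/Tuesday.
August 1 by year: 2278:Thu✓ 2279:Fri 2280:Sun 2281:Mon 2282:Tue✓ 2283:Wed✓ 2284:Fri 2285:Sat 2286:Sun 2287:Mon 2288:Wed✓ 2289:Thu✓ 2290:Fri 2291:Sat 2292:Mon 2293:Tue✓ 2294:Wed✓ 2295:Thu✓ 2296:Sat 2297:Sun 2298:Mon 2299:Tue✓ 2300:Wed✓ 2301:Thu✓ 2302:Fri 2303:Sat 2304:Mon 2305:Tue✓ 2306:Wed✓ 2307:Thu✓
Years with five Thursdays: 2278, 2282, 2283, 2288, 2289, 2293, 2294, 2295, 2299, 2300, 2301, 2305, 2306, 2307 → 14.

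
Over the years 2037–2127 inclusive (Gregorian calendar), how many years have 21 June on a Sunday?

Track 21 June's weekday year by year (advancing +1, or +2 across a Feb 29):
  2037: Sun ✓  2038: Mon (+1)  2039: Tue (+1)  2040: Thu (+2)  2041: Fri (+1)
  2042: Sat (+1)  2043: Sun (+1) ✓  2044: Tue (+2)  2045: Wed (+1)  2046: Thu (+1)
  2047: Fri (+1)  2048: Sun (+2) ✓  2049: Mon (+1)  2050: Tue (+1)  … (63 more years) …
  2114: Thu (+1)  2115: Fri (+1)  2116: Sun (+2) ✓  2117: Mon (+1)  2118: Tue (+1)
  2119: Wed (+1)  2120: Fri (+2)  2121: Sat (+1)  2122: Sun (+1) ✓  2123: Mon (+1)
  2124: Wed (+2)  2125: Thu (+1)  2126: Fri (+1)  2127: Sat (+1)
Sunday years: 2037, 2043, 2048, 2054, 2065, 2071, 2076, 2082, 2093, 2099, 2105, 2111, 2116, 2122 — 14 in total.

14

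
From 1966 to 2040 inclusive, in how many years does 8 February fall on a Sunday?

11

Track 8 February's weekday year by year (advancing +1, or +2 across a Feb 29):
  1966: Tue  1967: Wed (+1)  1968: Thu (+1)  1969: Sat (+2)  1970: Sun (+1) ✓
  1971: Mon (+1)  1972: Tue (+1)  1973: Thu (+2)  1974: Fri (+1)  1975: Sat (+1)
  1976: Sun (+1) ✓  1977: Tue (+2)  1978: Wed (+1)  1979: Thu (+1)  … (47 more years) …
  2027: Mon (+1)  2028: Tue (+1)  2029: Thu (+2)  2030: Fri (+1)  2031: Sat (+1)
  2032: Sun (+1) ✓  2033: Tue (+2)  2034: Wed (+1)  2035: Thu (+1)  2036: Fri (+1)
  2037: Sun (+2) ✓  2038: Mon (+1)  2039: Tue (+1)  2040: Wed (+1)
Sunday years: 1970, 1976, 1981, 1987, 1998, 2004, 2009, 2015, 2026, 2032, 2037 — 11 in total.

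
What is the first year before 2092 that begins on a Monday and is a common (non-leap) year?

2091

Jan 1 advances by 2 weekdays after a leap year and by 1 after a common year.
2092: Jan 1 is Tuesday (leap).
2091: Monday
2091 begins on a Monday and is a common year.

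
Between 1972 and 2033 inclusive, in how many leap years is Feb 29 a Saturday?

Leap years in 1972–2033: 16 of them.
Feb 29 weekday advances by 5 (mod 7) from one leap year to the next four years later (or differs when a century non-leap intervenes).
Leap-day weekdays: 1972:Tue 1976:Sun 1980:Fri 1984:Wed 1988:Mon 1992:Sat✓ 1996:Thu 2000:Tue 2004:Sun 2008:Fri 2012:Wed 2016:Mon 2020:Sat✓ 2024:Thu 2028:Tue 2032:Sun
Saturday: 1992, 2020 → 2.

2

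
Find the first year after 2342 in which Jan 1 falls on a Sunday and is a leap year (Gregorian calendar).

Jan 1 advances by 2 weekdays after a leap year and by 1 after a common year.
2342: Jan 1 is Thursday.
2343: Friday
2344: Saturday (leap)
2345: Monday
2346: Tuesday
2347: Wednesday
2348: Thursday (leap)
2349: Saturday
2350: Sunday
2351: Monday
2352: Tuesday (leap)
2353: Thursday
2354: Friday
2355: Saturday
2356: Sunday (leap)
2356 begins on a Sunday and is a leap year.

2356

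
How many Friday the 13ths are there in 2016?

1

Check the 13th of each month of 2016: Jan 13: Wed, Feb 13: Sat, Mar 13: Sun, Apr 13: Wed, May 13: Fri, Jun 13: Mon, Jul 13: Wed, Aug 13: Sat, Sep 13: Tue, Oct 13: Thu, Nov 13: Sun, Dec 13: Tue.
Friday occurs in May — 1 month.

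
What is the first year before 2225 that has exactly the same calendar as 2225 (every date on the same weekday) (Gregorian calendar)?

2214

Two years share a calendar iff Jan 1 falls on the same weekday and both are leap or both are common. 2225: Jan 1 is Saturday, common year.
2224: Jan 1 Thursday, leap
2223: Jan 1 Wednesday, common
2222: Jan 1 Tuesday, common
2221: Jan 1 Monday, common
2220: Jan 1 Saturday, leap
2219: Jan 1 Friday, common
2218: Jan 1 Thursday, common
2217: Jan 1 Wednesday, common
2216: Jan 1 Monday, leap
2215: Jan 1 Sunday, common
2214: Jan 1 Saturday, common
2214 matches on both conditions.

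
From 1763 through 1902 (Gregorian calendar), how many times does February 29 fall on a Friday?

Leap years in 1763–1902: 33 of them.
Feb 29 weekday advances by 5 (mod 7) from one leap year to the next four years later (or differs when a century non-leap intervenes).
Leap-day weekdays: 1764:Wed 1768:Mon 1772:Sat 1776:Thu 1780:Tue 1784:Sun 1788:Fri✓ 1792:Wed 1796:Mon 1804:Wed 1808:Mon 1812:Sat 1816:Thu …(7 more)… 1848:Tue 1852:Sun 1856:Fri✓ 1860:Wed 1864:Mon 1868:Sat 1872:Thu 1876:Tue 1880:Sun 1884:Fri✓ 1888:Wed 1892:Mon 1896:Sat
Friday: 1788, 1828, 1856, 1884 → 4.

4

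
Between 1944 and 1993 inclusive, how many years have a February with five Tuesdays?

February has 28 days (29 in leap years); it has five Tuesdays when Tuesday falls among the first (month-length − 28) days — i.e. when February 1 is Tuesday in a leap year (never in a common year).
February 1 by year: 1944:Tue✓ 1945:Thu 1946:Fri 1947:Sat 1948:Sun 1949:Tue 1950:Wed 1951:Thu 1952:Fri 1953:Sun 1954:Mon 1955:Tue 1956:Wed 1957:Fri 1958:Sat …(20 more)… 1979:Thu 1980:Fri 1981:Sun 1982:Mon 1983:Tue 1984:Wed 1985:Fri 1986:Sat 1987:Sun 1988:Mon 1989:Wed 1990:Thu 1991:Fri 1992:Sat 1993:Mon
Years with five Tuesdays: 1944, 1972 → 2.

2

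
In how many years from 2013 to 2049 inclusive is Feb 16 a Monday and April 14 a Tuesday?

4

Check each year's weekday for Feb 16 and April 14:
  2013: Sat/Sun  2014: Sun/Mon  2015: Mon/Tue ✓  2016: Tue/Thu  2017: Thu/Fri  2018: Fri/Sat  2019: Sat/Sun  2020: Sun/Tue  2021: Tue/Wed  2022: Wed/Thu  2023: Thu/Fri  2024: Fri/Sun  2025: Sun/Mon  2026: Mon/Tue ✓  …(9 more)…  2036: Sat/Mon  2037: Mon/Tue ✓  2038: Tue/Wed  2039: Wed/Thu  2040: Thu/Sat  2041: Sat/Sun  2042: Sun/Mon  2043: Mon/Tue ✓  2044: Tue/Thu  2045: Thu/Fri  2046: Fri/Sat  2047: Sat/Sun  2048: Sun/Tue  2049: Tue/Wed
Both conditions hold in: 2015, 2026, 2037, 2043 — 4.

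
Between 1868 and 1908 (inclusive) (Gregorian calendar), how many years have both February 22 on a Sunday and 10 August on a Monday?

Check each year's weekday for February 22 and 10 August:
  1868: Sat/Mon  1869: Mon/Tue  1870: Tue/Wed  1871: Wed/Thu  1872: Thu/Sat  1873: Sat/Sun  1874: Sun/Mon ✓  1875: Mon/Tue  1876: Tue/Thu  1877: Thu/Fri  1878: Fri/Sat  1879: Sat/Sun  1880: Sun/Tue  1881: Tue/Wed  …(13 more)…  1895: Fri/Sat  1896: Sat/Mon  1897: Mon/Tue  1898: Tue/Wed  1899: Wed/Thu  1900: Thu/Fri  1901: Fri/Sat  1902: Sat/Sun  1903: Sun/Mon ✓  1904: Mon/Wed  1905: Wed/Thu  1906: Thu/Fri  1907: Fri/Sat  1908: Sat/Mon
Both conditions hold in: 1874, 1885, 1891, 1903 — 4.

4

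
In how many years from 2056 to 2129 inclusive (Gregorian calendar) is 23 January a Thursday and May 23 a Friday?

8

Check each year's weekday for 23 January and May 23:
  2056: Sun/Tue  2057: Tue/Wed  2058: Wed/Thu  2059: Thu/Fri ✓  2060: Fri/Sun  2061: Sun/Mon  2062: Mon/Tue  2063: Tue/Wed  2064: Wed/Fri  2065: Fri/Sat  2066: Sat/Sun  2067: Sun/Mon  2068: Mon/Wed  2069: Wed/Thu  …(46 more)…  2116: Thu/Sat  2117: Sat/Sun  2118: Sun/Mon  2119: Mon/Tue  2120: Tue/Thu  2121: Thu/Fri ✓  2122: Fri/Sat  2123: Sat/Sun  2124: Sun/Tue  2125: Tue/Wed  2126: Wed/Thu  2127: Thu/Fri ✓  2128: Fri/Sun  2129: Sun/Mon
Both conditions hold in: 2059, 2070, 2081, 2087, 2098, 2110, 2121, 2127 — 8.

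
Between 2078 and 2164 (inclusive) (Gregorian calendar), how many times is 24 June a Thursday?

Track 24 June's weekday year by year (advancing +1, or +2 across a Feb 29):
  2078: Fri  2079: Sat (+1)  2080: Mon (+2)  2081: Tue (+1)  2082: Wed (+1)
  2083: Thu (+1) ✓  2084: Sat (+2)  2085: Sun (+1)  2086: Mon (+1)  2087: Tue (+1)
  2088: Thu (+2) ✓  2089: Fri (+1)  2090: Sat (+1)  2091: Sun (+1)  … (59 more years) …
  2151: Thu (+1) ✓  2152: Sat (+2)  2153: Sun (+1)  2154: Mon (+1)  2155: Tue (+1)
  2156: Thu (+2) ✓  2157: Fri (+1)  2158: Sat (+1)  2159: Sun (+1)  2160: Tue (+2)
  2161: Wed (+1)  2162: Thu (+1) ✓  2163: Fri (+1)  2164: Sun (+2)
Thursday years: 2083, 2088, 2094, 2100, 2106, 2117, 2123, 2128, 2134, 2145, 2151, 2156, 2162 — 13 in total.

13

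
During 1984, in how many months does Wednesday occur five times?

A month of length L has five Wednesdays iff its first Wednesday is on day ≤ L−28 (so day 1–3 in a 31-day month, 1–2 in a 30-day month, day 1 in a leap February).
Checking each month of 1984: Jan starts Sun (31d); Feb starts Wed (29d) ✓; Mar starts Thu (31d); Apr starts Sun (30d); May starts Tue (31d) ✓; Jun starts Fri (30d); Jul starts Sun (31d); Aug starts Wed (31d) ✓; Sep starts Sat (30d); Oct starts Mon (31d) ✓; Nov starts Thu (30d); Dec starts Sat (31d).
Five-Wednesday months: February, May, August, October → 4.

4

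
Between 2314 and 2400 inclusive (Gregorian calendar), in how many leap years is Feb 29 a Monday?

Leap years in 2314–2400: 22 of them.
Feb 29 weekday advances by 5 (mod 7) from one leap year to the next four years later (or differs when a century non-leap intervenes).
Leap-day weekdays: 2316:Tue 2320:Sun 2324:Fri 2328:Wed 2332:Mon✓ 2336:Sat 2340:Thu 2344:Tue 2348:Sun 2352:Fri 2356:Wed 2360:Mon✓ 2364:Sat 2368:Thu 2372:Tue 2376:Sun 2380:Fri 2384:Wed 2388:Mon✓ 2392:Sat 2396:Thu 2400:Tue
Monday: 2332, 2360, 2388 → 3.

3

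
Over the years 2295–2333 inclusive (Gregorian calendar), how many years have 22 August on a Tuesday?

6

Track 22 August's weekday year by year (advancing +1, or +2 across a Feb 29):
  2295: Thu  2296: Sat (+2)  2297: Sun (+1)  2298: Mon (+1)  2299: Tue (+1) ✓
  2300: Wed (+1)  2301: Thu (+1)  2302: Fri (+1)  2303: Sat (+1)  2304: Mon (+2)
  2305: Tue (+1) ✓  2306: Wed (+1)  2307: Thu (+1)  2308: Sat (+2)  … (11 more years) …
  2320: Sun (+2)  2321: Mon (+1)  2322: Tue (+1) ✓  2323: Wed (+1)  2324: Fri (+2)
  2325: Sat (+1)  2326: Sun (+1)  2327: Mon (+1)  2328: Wed (+2)  2329: Thu (+1)
  2330: Fri (+1)  2331: Sat (+1)  2332: Mon (+2)  2333: Tue (+1) ✓
Tuesday years: 2299, 2305, 2311, 2316, 2322, 2333 — 6 in total.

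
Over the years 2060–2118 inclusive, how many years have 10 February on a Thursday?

9

Track 10 February's weekday year by year (advancing +1, or +2 across a Feb 29):
  2060: Tue  2061: Thu (+2) ✓  2062: Fri (+1)  2063: Sat (+1)  2064: Sun (+1)
  2065: Tue (+2)  2066: Wed (+1)  2067: Thu (+1) ✓  2068: Fri (+1)  2069: Sun (+2)
  2070: Mon (+1)  2071: Tue (+1)  2072: Wed (+1)  2073: Fri (+2)  … (31 more years) …
  2105: Tue (+2)  2106: Wed (+1)  2107: Thu (+1) ✓  2108: Fri (+1)  2109: Sun (+2)
  2110: Mon (+1)  2111: Tue (+1)  2112: Wed (+1)  2113: Fri (+2)  2114: Sat (+1)
  2115: Sun (+1)  2116: Mon (+1)  2117: Wed (+2)  2118: Thu (+1) ✓
Thursday years: 2061, 2067, 2078, 2084, 2089, 2095, 2101, 2107, 2118 — 9 in total.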